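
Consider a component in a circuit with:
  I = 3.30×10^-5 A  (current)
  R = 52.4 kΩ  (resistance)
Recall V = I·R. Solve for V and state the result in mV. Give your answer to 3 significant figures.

1730 mV

From Ohm's law: V = IR.
I = 3.30×10^-5 A; R = 52.4 kΩ = 52400 Ω.
V = 1.729 V  (the unit combination reduces to kg·m²/(A·s³) = V)
1.729 V × (1 mV / 0.001000 V) = 1729 mV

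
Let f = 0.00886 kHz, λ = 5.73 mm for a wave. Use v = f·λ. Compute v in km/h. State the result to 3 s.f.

Directly: v = fλ.
f = 0.00886 kHz = 8.860 Hz; λ = 5.73 mm = 0.005730 m.
v = 0.05077 m/s
0.05077 m/s × (1 km/h / 0.2778 m/s) = 0.1828 km/h

0.183 km/h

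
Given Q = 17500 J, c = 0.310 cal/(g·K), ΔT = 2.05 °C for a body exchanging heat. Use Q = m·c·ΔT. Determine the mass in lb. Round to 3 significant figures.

Rearranging: m = Q/(c·ΔT).
Q = 17500 J; c = 0.310 cal/(g·K) = 1297 J/(kg·K); ΔT = 2.05 °C = 2.050 K.
m = 6.582 kg
6.582 kg × (1 lb / 0.4536 kg) = 14.51 lb

14.5 lb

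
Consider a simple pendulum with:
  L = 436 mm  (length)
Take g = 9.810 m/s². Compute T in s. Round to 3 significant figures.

1.32 s

Directly: T = 2π√(L/g).
L = 436 mm = 0.4360 m; g = 9.810 m/s².
T = 1.325 s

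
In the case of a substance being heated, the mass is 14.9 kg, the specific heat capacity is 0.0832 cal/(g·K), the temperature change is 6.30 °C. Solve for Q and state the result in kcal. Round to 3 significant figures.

Q is given directly by: Q = mcΔT.
m = 14.9 kg; c = 0.0832 cal/(g·K) = 348.1 J/(kg·K); ΔT = 6.30 °C = 6.300 K.
Q = 32677 J
32677 J × (1 kcal / 4184 J) = 7.810 kcal

7.81 kcal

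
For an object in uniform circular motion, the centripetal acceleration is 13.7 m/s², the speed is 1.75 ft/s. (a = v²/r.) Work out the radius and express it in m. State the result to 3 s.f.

Solving a = v²/r for r: r = v²/a.
a = 13.7 m/s²; v = 1.75 ft/s = 0.5334 m/s.
r = 0.02077 m

0.0208 m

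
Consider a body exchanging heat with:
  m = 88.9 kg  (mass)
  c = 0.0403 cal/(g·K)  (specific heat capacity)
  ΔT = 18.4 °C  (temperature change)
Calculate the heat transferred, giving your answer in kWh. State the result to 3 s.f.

Q is given directly by: Q = mcΔT.
m = 88.9 kg; c = 0.0403 cal/(g·K) = 168.6 J/(kg·K); ΔT = 18.4 °C = 18.40 K.
Q = 2.758×10^5 J
2.758×10^5 J × (1 kWh / 3.600×10^6 J) = 0.07661 kWh

0.0766 kWh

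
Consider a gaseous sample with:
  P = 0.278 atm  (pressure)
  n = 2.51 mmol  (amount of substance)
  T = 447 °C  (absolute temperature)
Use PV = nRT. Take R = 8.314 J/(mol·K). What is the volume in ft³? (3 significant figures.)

0.0188 ft³

From the ideal-gas law: V = nRT/P.
P = 0.278 atm = 28168 Pa; n = 2.51 mmol = 0.002510 mol; T = 447 °C = 720.1 K; R = 8.314 J/(mol·K).
V = 5.335×10^-4 m³
5.335×10^-4 m³ × (1 ft³ / 0.02832 m³) = 0.01884 ft³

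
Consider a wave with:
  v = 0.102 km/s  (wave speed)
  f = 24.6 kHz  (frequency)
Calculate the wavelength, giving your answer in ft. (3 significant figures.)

0.0136 ft

Rearranging v = f·λ for λ: λ = v/f.
v = 0.102 km/s = 102.0 m/s; f = 24.6 kHz = 24600 Hz.
λ = 0.004146 m
0.004146 m × (1 ft / 0.3048 m) = 0.01360 ft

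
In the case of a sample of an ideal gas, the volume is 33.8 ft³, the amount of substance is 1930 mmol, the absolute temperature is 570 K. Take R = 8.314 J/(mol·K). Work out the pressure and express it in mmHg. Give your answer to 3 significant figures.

71.7 mmHg

Directly: P = nRT/V.
V = 33.8 ft³ = 0.9571 m³; n = 1930 mmol = 1.930 mol; T = 570 K; R = 8.314 J/(mol·K).
P = 9556 Pa  (the unit combination reduces to kg/(m·s²) = Pa)
9556 Pa × (1 mmHg / 133.3 Pa) = 71.68 mmHg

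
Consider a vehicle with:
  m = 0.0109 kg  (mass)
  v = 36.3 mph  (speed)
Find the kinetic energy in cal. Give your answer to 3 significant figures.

KE is given directly by: KE = ½mv².
m = 0.0109 kg; v = 36.3 mph = 16.23 m/s.
KE = 1.435 J
1.435 J × (1 cal / 4.184 J) = 0.3430 cal

0.343 cal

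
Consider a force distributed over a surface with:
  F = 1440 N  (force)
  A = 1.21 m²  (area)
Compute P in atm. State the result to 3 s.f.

Directly: P = F/A.
F = 1440 N; A = 1.21 m².
P = 1190 Pa
1190 Pa × (1 atm / 1.013×10^5 Pa) = 0.01175 atm

0.0117 atm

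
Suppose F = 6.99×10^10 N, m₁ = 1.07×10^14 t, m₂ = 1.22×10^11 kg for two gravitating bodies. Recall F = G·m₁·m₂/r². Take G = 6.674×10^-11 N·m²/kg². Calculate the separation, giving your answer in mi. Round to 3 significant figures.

2.19 mi

Solving F = G·m₁·m₂/r² for r: r = √(G·m₁m₂/F).
F = 6.99×10^10 N; m₁ = 1.07×10^14 t = 1.070×10^17 kg; m₂ = 1.22×10^11 kg; G = 6.674×10^-11 N·m²/kg².
r = 3530 m
3530 m × (1 mi / 1609 m) = 2.194 mi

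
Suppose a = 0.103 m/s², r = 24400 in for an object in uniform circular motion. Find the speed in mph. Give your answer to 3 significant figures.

Solving a = v²/r for v: v = √(a·r).
a = 0.103 m/s²; r = 24400 in = 619.8 m.
v = 7.990 m/s
7.990 m/s × (1 mph / 0.4470 m/s) = 17.87 mph

17.9 mph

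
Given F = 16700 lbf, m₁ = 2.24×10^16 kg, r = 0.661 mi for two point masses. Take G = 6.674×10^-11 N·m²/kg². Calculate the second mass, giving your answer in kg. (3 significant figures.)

From Newton's law of gravitation: m₂ = F·r²/(G·m₁).
F = 16700 lbf = 74285 N; m₁ = 2.24×10^16 kg; r = 0.661 mi = 1064 m; G = 6.674×10^-11 N·m²/kg².
m₂ = 56230 kg

56200 kg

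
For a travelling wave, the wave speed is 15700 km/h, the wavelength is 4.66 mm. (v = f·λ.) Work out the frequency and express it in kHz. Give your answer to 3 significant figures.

936 kHz

Rearranging v = f·λ for f: f = v/λ.
v = 15700 km/h = 4361 m/s; λ = 4.66 mm = 0.004660 m.
f = 9.359×10^5 Hz
9.359×10^5 Hz × (1 kHz / 1000 Hz) = 935.9 kHz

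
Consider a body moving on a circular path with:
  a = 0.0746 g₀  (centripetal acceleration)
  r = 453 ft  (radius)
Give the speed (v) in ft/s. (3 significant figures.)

Solving a = v²/r for v: v = √(a·r).
a = 0.0746 g₀ = 0.7316 m/s²; r = 453 ft = 138.1 m.
v = 10.05 m/s
10.05 m/s × (1 ft/s / 0.3048 m/s) = 32.97 ft/s

33.0 ft/s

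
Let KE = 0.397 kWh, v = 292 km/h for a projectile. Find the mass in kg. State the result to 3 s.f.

434 kg

Solving KE = ½mv² for m: m = 2·KE/v².
KE = 0.397 kWh = 1.429×10^6 J; v = 292 km/h = 81.11 m/s.
m = 434.5 kg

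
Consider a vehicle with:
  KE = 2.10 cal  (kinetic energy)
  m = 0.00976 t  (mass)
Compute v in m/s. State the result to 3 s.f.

Solving KE = ½mv² for v: v = √(2·KE/m).
KE = 2.10 cal = 8.786 J; m = 0.00976 t = 9.760 kg.
v = 1.342 m/s

1.34 m/s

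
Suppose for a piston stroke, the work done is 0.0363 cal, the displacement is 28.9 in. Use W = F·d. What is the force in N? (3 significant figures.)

0.207 N

Rearranging: F = W/d.
W = 0.0363 cal = 0.1519 J; d = 28.9 in = 0.7341 m.
F = 0.2069 N  (the unit combination reduces to kg·m/s² = N)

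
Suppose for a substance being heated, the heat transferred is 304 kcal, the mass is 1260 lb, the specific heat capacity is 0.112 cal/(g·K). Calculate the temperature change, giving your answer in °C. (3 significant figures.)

4.75 °C

Rearranging Q = m·c·ΔT for ΔT: ΔT = Q/(m·c).
Q = 304 kcal = 1.272×10^6 J; m = 1260 lb = 571.5 kg; c = 0.112 cal/(g·K) = 468.6 J/(kg·K).
ΔT = 4.749 K
Since 1 °C = 1 K, 4.749 °C.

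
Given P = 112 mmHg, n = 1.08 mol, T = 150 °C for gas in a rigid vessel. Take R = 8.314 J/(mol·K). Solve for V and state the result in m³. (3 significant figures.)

0.254 m³

From the ideal-gas law: V = nRT/P.
P = 112 mmHg = 14932 Pa; n = 1.08 mol; T = 150 °C = 423.1 K; R = 8.314 J/(mol·K).
V = 0.2545 m³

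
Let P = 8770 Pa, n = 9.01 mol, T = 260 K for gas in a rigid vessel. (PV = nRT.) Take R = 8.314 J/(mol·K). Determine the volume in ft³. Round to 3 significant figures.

From the ideal-gas law: V = nRT/P.
P = 8770 Pa; n = 9.01 mol; T = 260 K; R = 8.314 J/(mol·K).
V = 2.221 m³
2.221 m³ × (1 ft³ / 0.02832 m³) = 78.43 ft³

78.4 ft³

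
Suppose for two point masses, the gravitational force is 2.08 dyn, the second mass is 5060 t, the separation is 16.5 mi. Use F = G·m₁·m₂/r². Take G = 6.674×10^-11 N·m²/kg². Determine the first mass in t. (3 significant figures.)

Rearranging F = G·m₁·m₂/r² for m₁: m₁ = F·r²/(G·m₂).
F = 2.08 dyn = 2.080×10^-5 N; m₂ = 5060 t = 5.060×10^6 kg; r = 16.5 mi = 26554 m; G = 6.674×10^-11 N·m²/kg².
m₁ = 4.343×10^7 kg
4.343×10^7 kg × (1 t / 1000 kg) = 43430 t

43400 t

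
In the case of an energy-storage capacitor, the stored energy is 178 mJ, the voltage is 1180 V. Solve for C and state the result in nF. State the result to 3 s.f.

256 nF

Rearranging: C = 2E/V².
E = 178 mJ = 0.1780 J; V = 1180 V.
C = 2.557×10^-7 F
2.557×10^-7 F × (1 nF / 1.000×10^-9 F) = 255.7 nF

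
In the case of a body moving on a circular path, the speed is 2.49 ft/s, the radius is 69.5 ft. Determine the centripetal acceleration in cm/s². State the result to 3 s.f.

a is given directly by: a = v²/r.
v = 2.49 ft/s = 0.7590 m/s; r = 69.5 ft = 21.18 m.
a = 0.02719 m/s²
0.02719 m/s² × (1 cm/s² / 0.01000 m/s²) = 2.719 cm/s²

2.72 cm/s²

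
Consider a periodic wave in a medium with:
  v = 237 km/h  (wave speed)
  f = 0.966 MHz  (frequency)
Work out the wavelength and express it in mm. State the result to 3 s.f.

0.0682 mm

Solving v = f·λ for λ: λ = v/f.
v = 237 km/h = 65.83 m/s; f = 0.966 MHz = 9.660×10^5 Hz.
λ = 6.815×10^-5 m
6.815×10^-5 m × (1 mm / 0.001000 m) = 0.06815 mm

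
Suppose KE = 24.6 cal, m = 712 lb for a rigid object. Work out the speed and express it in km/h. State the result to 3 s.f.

Rearranging: v = √(2·KE/m).
KE = 24.6 cal = 102.9 J; m = 712 lb = 323.0 kg.
v = 0.7984 m/s
0.7984 m/s × (1 km/h / 0.2778 m/s) = 2.874 km/h

2.87 km/h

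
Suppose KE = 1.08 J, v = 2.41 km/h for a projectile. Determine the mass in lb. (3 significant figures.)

Rearranging KE = ½mv² for m: m = 2·KE/v².
KE = 1.08 J; v = 2.41 km/h = 0.6694 m/s.
m = 4.820 kg
4.820 kg × (1 lb / 0.4536 kg) = 10.63 lb

10.6 lb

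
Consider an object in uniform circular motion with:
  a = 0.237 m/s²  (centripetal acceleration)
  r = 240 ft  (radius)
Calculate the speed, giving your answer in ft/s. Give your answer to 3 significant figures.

13.7 ft/s

Rearranging: v = √(a·r).
a = 0.237 m/s²; r = 240 ft = 73.15 m.
v = 4.164 m/s
4.164 m/s × (1 ft/s / 0.3048 m/s) = 13.66 ft/s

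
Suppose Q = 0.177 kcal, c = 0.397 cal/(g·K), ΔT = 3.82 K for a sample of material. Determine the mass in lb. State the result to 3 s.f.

0.257 lb

Rearranging Q = m·c·ΔT for m: m = Q/(c·ΔT).
Q = 0.177 kcal = 740.6 J; c = 0.397 cal/(g·K) = 1661 J/(kg·K); ΔT = 3.82 K.
m = 0.1167 kg
0.1167 kg × (1 lb / 0.4536 kg) = 0.2573 lb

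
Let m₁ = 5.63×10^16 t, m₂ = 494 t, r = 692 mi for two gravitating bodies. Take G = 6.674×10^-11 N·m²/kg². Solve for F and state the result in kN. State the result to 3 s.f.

Directly: F = Gm₁m₂/r².
m₁ = 5.63×10^16 t = 5.630×10^19 kg; m₂ = 494 t = 4.940×10^5 kg; r = 692 mi = 1.114×10^6 m; G = 6.674×10^-11 N·m²/kg².
F = 1497 N
1497 N × (1 kN / 1000 N) = 1.497 kN

1.50 kN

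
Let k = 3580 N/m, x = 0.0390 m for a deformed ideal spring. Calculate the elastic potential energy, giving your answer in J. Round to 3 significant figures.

2.72 J

Directly: U = ½kx².
k = 3580 N/m; x = 0.0390 m.
U = 2.723 J  (the unit combination reduces to kg·m²/s² = J)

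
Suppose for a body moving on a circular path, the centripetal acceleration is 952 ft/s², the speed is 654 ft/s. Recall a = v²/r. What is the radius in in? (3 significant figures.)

Solving a = v²/r for r: r = v²/a.
a = 952 ft/s² = 290.2 m/s²; v = 654 ft/s = 199.3 m/s.
r = 136.9 m
136.9 m × (1 in / 0.02540 m) = 5391 in

5390 in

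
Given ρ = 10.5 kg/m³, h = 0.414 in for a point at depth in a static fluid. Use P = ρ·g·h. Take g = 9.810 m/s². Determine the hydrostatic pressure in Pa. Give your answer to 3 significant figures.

1.08 Pa

Directly: P = ρgh.
ρ = 10.5 kg/m³; h = 0.414 in = 0.01052 m; g = 9.810 m/s².
P = 1.083 Pa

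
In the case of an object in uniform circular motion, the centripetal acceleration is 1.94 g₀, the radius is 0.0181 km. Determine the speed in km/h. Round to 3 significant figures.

66.8 km/h

Solving a = v²/r for v: v = √(a·r).
a = 1.94 g₀ = 19.02 m/s²; r = 0.0181 km = 18.10 m.
v = 18.56 m/s
18.56 m/s × (1 km/h / 0.2778 m/s) = 66.80 km/h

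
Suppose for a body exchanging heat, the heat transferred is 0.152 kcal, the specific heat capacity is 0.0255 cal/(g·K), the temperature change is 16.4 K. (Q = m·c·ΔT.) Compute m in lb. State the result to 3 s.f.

0.801 lb

Rearranging Q = m·c·ΔT for m: m = Q/(c·ΔT).
Q = 0.152 kcal = 636.0 J; c = 0.0255 cal/(g·K) = 106.7 J/(kg·K); ΔT = 16.4 K.
m = 0.3635 kg
0.3635 kg × (1 lb / 0.4536 kg) = 0.8013 lb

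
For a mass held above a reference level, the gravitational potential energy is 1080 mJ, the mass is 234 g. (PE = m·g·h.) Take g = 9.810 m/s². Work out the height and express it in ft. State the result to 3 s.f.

Rearranging: h = PE/(m·g).
PE = 1080 mJ = 1.080 J; m = 234 g = 0.2340 kg; g = 9.810 m/s².
h = 0.4705 m
0.4705 m × (1 ft / 0.3048 m) = 1.544 ft

1.54 ft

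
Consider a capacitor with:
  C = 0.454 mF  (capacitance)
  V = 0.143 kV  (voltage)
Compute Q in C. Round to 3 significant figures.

Rearranging: Q = CV.
C = 0.454 mF = 4.540×10^-4 F; V = 0.143 kV = 143.0 V.
Q = 0.06492 C

0.0649 C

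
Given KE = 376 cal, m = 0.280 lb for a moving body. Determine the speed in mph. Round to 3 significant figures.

352 mph

Rearranging: v = √(2·KE/m).
KE = 376 cal = 1573 J; m = 0.280 lb = 0.1270 kg.
v = 157.4 m/s
157.4 m/s × (1 mph / 0.4470 m/s) = 352.1 mph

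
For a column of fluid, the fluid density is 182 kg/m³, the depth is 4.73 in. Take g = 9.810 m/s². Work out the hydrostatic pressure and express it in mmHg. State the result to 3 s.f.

P is given directly by: P = ρgh.
ρ = 182 kg/m³; h = 4.73 in = 0.1201 m; g = 9.810 m/s².
P = 214.5 Pa
214.5 Pa × (1 mmHg / 133.3 Pa) = 1.609 mmHg

1.61 mmHg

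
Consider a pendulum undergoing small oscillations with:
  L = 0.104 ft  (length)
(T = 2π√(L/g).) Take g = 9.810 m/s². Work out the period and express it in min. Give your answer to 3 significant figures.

T is given directly by: T = 2π√(L/g).
L = 0.104 ft = 0.03170 m; g = 9.810 m/s².
T = 0.3572 s
0.3572 s × (1 min / 60.00 s) = 0.005953 min

0.00595 min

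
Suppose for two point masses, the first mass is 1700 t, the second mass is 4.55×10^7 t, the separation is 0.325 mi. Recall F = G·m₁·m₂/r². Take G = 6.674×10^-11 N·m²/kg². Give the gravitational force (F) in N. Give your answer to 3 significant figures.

From Newton's law of gravitation: F = Gm₁m₂/r².
m₁ = 1700 t = 1.700×10^6 kg; m₂ = 4.55×10^7 t = 4.550×10^10 kg; r = 0.325 mi = 523.0 m; G = 6.674×10^-11 N·m²/kg².
F = 18.87 N

18.9 N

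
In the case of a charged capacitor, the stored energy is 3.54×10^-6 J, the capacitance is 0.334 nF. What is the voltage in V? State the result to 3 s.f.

Rearranging E = ½C·V² for V: V = √(2E/C).
E = 3.54×10^-6 J; C = 0.334 nF = 3.340×10^-10 F.
V = 145.6 V  (the unit combination reduces to kg·m²/(A·s³) = V)

146 V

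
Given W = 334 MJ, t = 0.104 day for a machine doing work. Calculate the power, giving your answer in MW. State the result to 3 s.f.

P is given directly by: P = W/t.
W = 334 MJ = 3.340×10^8 J; t = 0.104 day = 8986 s.
P = 37171 W
37171 W × (1 MW / 1.000×10^6 W) = 0.03717 MW

0.0372 MW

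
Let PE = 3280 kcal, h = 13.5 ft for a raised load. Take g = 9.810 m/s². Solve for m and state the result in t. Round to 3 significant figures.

Rearranging PE = m·g·h for m: m = PE/(g·h).
PE = 3280 kcal = 1.372×10^7 J; h = 13.5 ft = 4.115 m; g = 9.810 m/s².
m = 3.400×10^5 kg
3.400×10^5 kg × (1 t / 1000 kg) = 340.0 t

340 t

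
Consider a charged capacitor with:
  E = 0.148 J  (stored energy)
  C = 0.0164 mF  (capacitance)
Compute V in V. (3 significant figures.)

134 V

Solving E = ½C·V² for V: V = √(2E/C).
E = 0.148 J; C = 0.0164 mF = 1.640×10^-5 F.
V = 134.3 V  (the unit combination reduces to kg·m²/(A·s³) = V)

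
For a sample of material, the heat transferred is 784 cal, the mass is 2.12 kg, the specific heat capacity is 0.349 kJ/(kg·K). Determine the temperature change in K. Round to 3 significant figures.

Rearranging Q = m·c·ΔT for ΔT: ΔT = Q/(m·c).
Q = 784 cal = 3280 J; m = 2.12 kg; c = 0.349 kJ/(kg·K) = 349.0 J/(kg·K).
ΔT = 4.433 K

4.43 K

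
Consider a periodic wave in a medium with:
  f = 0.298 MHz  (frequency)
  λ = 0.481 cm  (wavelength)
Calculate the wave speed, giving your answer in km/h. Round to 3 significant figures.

v is given directly by: v = fλ.
f = 0.298 MHz = 2.980×10^5 Hz; λ = 0.481 cm = 0.004810 m.
v = 1433 m/s
1433 m/s × (1 km/h / 0.2778 m/s) = 5160 km/h

5160 km/h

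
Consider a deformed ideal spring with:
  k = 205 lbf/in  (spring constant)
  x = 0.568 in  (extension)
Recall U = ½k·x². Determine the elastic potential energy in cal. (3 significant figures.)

0.893 cal

U is given directly by: U = ½kx².
k = 205 lbf/in = 35901 N/m; x = 0.568 in = 0.01443 m.
U = 3.736 J  (the unit combination reduces to kg·m²/s² = J)
3.736 J × (1 cal / 4.184 J) = 0.8930 cal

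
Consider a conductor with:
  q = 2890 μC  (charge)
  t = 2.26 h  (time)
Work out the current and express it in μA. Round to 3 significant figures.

0.355 μA

Solving q = I·t for I: I = q/t.
q = 2890 μC = 0.002890 C; t = 2.26 h = 8136 s.
I = 3.552×10^-7 A
3.552×10^-7 A × (1 μA / 1.000×10^-6 A) = 0.3552 μA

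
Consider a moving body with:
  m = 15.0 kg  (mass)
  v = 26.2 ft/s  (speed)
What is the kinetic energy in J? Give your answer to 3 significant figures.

478 J

KE is given directly by: KE = ½mv².
m = 15.0 kg; v = 26.2 ft/s = 7.986 m/s.
KE = 478.3 J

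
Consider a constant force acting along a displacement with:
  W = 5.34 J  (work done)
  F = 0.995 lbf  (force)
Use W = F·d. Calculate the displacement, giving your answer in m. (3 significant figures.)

1.21 m

Rearranging: d = W/F.
W = 5.34 J; F = 0.995 lbf = 4.426 N.
d = 1.207 m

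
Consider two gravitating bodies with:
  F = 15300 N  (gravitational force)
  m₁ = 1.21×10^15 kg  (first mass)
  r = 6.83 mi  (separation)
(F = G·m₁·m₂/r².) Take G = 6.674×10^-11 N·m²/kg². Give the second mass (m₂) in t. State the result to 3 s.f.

22900 t

From Newton's law of gravitation: m₂ = F·r²/(G·m₁).
F = 15300 N; m₁ = 1.21×10^15 kg; r = 6.83 mi = 10992 m; G = 6.674×10^-11 N·m²/kg².
m₂ = 2.289×10^7 kg
2.289×10^7 kg × (1 t / 1000 kg) = 22891 t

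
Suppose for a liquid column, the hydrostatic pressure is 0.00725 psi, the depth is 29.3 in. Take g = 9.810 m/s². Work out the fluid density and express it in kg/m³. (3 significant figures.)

6.85 kg/m³

Rearranging P = ρ·g·h for ρ: ρ = P/(g·h).
P = 0.00725 psi = 49.99 Pa; h = 29.3 in = 0.7442 m; g = 9.810 m/s².
ρ = 6.847 kg/m³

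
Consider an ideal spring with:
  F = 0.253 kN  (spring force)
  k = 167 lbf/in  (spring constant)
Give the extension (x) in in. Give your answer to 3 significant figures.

Solving F = k·x for x: x = F/k.
F = 0.253 kN = 253.0 N; k = 167 lbf/in = 29246 N/m.
x = 0.008651 m
0.008651 m × (1 in / 0.02540 m) = 0.3406 in

0.341 in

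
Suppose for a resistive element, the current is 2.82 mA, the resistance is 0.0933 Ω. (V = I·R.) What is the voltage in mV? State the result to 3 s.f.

0.263 mV

From Ohm's law: V = IR.
I = 2.82 mA = 0.002820 A; R = 0.0933 Ω.
V = 2.631×10^-4 V
2.631×10^-4 V × (1 mV / 0.001000 V) = 0.2631 mV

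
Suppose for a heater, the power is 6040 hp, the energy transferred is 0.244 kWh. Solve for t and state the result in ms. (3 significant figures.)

195 ms

Rearranging P = W/t for t: t = W/P.
P = 6040 hp = 4.504×10^6 W; W = 0.244 kWh = 8.784×10^5 J.
t = 0.1950 s
0.1950 s × (1 ms / 0.001000 s) = 195.0 ms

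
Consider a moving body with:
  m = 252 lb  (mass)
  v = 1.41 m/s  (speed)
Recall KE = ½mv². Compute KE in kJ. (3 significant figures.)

Directly: KE = ½mv².
m = 252 lb = 114.3 kg; v = 1.41 m/s.
KE = 113.6 J
113.6 J × (1 kJ / 1000 J) = 0.1136 kJ

0.114 kJ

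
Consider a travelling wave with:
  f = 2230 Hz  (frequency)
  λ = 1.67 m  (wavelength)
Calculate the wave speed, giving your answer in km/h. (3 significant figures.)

13400 km/h

Directly: v = fλ.
f = 2230 Hz; λ = 1.67 m.
v = 3724 m/s
3724 m/s × (1 km/h / 0.2778 m/s) = 13407 km/h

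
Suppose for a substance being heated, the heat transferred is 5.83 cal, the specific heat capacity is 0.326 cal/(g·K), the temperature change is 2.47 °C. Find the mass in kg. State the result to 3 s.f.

Rearranging Q = m·c·ΔT for m: m = Q/(c·ΔT).
Q = 5.83 cal = 24.39 J; c = 0.326 cal/(g·K) = 1364 J/(kg·K); ΔT = 2.47 °C = 2.470 K.
m = 0.007240 kg

0.00724 kg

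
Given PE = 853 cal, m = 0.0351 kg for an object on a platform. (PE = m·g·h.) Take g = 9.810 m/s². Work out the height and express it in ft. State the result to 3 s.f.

34000 ft

Rearranging PE = m·g·h for h: h = PE/(m·g).
PE = 853 cal = 3569 J; m = 0.0351 kg; g = 9.810 m/s².
h = 10365 m
10365 m × (1 ft / 0.3048 m) = 34006 ft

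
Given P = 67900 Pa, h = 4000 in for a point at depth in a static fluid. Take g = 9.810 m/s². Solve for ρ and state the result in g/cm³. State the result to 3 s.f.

0.0681 g/cm³

Rearranging: ρ = P/(g·h).
P = 67900 Pa; h = 4000 in = 101.6 m; g = 9.810 m/s².
ρ = 68.13 kg/m³
68.13 kg/m³ × (1 g/cm³ / 1000 kg/m³) = 0.06813 g/cm³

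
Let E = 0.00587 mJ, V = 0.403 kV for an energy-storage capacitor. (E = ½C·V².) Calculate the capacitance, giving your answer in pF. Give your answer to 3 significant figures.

Rearranging E = ½C·V² for C: C = 2E/V².
E = 0.00587 mJ = 5.870×10^-6 J; V = 0.403 kV = 403.0 V.
C = 7.229×10^-11 F
7.229×10^-11 F × (1 pF / 1.000×10^-12 F) = 72.29 pF

72.3 pF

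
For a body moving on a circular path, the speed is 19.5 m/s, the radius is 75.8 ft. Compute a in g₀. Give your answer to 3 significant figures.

a is given directly by: a = v²/r.
v = 19.5 m/s; r = 75.8 ft = 23.10 m.
a = 16.46 m/s²
16.46 m/s² × (1 g₀ / 9.807 m/s²) = 1.678 g₀

1.68 g₀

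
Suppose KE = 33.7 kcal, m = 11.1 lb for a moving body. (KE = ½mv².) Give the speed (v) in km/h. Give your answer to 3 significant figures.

852 km/h

Rearranging: v = √(2·KE/m).
KE = 33.7 kcal = 1.410×10^5 J; m = 11.1 lb = 5.035 kg.
v = 236.7 m/s
236.7 m/s × (1 km/h / 0.2778 m/s) = 852.0 km/h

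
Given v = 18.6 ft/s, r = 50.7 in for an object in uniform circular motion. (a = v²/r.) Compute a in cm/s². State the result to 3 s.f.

Directly: a = v²/r.
v = 18.6 ft/s = 5.669 m/s; r = 50.7 in = 1.288 m.
a = 24.96 m/s²
24.96 m/s² × (1 cm/s² / 0.01000 m/s²) = 2496 cm/s²

2500 cm/s²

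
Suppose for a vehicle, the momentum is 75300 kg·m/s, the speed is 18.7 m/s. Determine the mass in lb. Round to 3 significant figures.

8880 lb

Solving p = m·v for m: m = p/v.
p = 75300 kg·m/s; v = 18.7 m/s.
m = 4027 kg
4027 kg × (1 lb / 0.4536 kg) = 8877 lb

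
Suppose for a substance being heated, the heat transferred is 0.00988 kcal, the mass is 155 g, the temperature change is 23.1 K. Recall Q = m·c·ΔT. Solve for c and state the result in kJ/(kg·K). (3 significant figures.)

Rearranging: c = Q/(m·ΔT).
Q = 0.00988 kcal = 41.34 J; m = 155 g = 0.1550 kg; ΔT = 23.1 K.
c = 11.55 J/(kg·K)
11.55 J/(kg·K) × (1 kJ/(kg·K) / 1000 J/(kg·K)) = 0.01155 kJ/(kg·K)

0.0115 kJ/(kg·K)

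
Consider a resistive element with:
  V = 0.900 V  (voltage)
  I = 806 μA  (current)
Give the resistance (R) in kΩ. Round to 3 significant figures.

1.12 kΩ

Rearranging V = I·R for R: R = V/I.
V = 0.900 V; I = 806 μA = 8.060×10^-4 A.
R = 1117 Ω
1117 Ω × (1 kΩ / 1000 Ω) = 1.117 kΩ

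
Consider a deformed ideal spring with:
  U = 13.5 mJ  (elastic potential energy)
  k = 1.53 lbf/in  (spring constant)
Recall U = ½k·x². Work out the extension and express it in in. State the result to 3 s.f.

Solving U = ½k·x² for x: x = √(2U/k).
U = 13.5 mJ = 0.01350 J; k = 1.53 lbf/in = 267.9 N/m.
x = 0.01004 m
0.01004 m × (1 in / 0.02540 m) = 0.3952 in

0.395 in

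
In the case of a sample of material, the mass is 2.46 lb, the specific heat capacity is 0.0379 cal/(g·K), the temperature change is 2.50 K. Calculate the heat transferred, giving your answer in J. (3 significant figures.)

Q is given directly by: Q = mcΔT.
m = 2.46 lb = 1.116 kg; c = 0.0379 cal/(g·K) = 158.6 J/(kg·K); ΔT = 2.50 K.
Q = 442.4 J

442 J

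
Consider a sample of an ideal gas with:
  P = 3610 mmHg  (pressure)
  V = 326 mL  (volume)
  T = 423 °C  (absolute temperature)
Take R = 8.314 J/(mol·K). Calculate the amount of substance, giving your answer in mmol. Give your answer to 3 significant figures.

27.1 mmol

Solving PV = nRT for n: n = PV/(RT).
P = 3610 mmHg = 4.813×10^5 Pa; V = 326 mL = 3.260×10^-4 m³; T = 423 °C = 696.1 K; R = 8.314 J/(mol·K).
n = 0.02711 mol
0.02711 mol × (1 mmol / 0.001000 mol) = 27.11 mmol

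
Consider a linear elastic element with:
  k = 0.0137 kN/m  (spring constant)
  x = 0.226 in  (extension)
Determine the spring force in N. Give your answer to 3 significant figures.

From Hooke's law: F = kx.
k = 0.0137 kN/m = 13.70 N/m; x = 0.226 in = 0.005740 m.
F = 0.07864 N

0.0786 N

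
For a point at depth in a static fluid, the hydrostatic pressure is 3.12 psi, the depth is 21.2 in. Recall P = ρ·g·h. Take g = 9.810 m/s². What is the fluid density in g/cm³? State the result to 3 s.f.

Solving P = ρ·g·h for ρ: ρ = P/(g·h).
P = 3.12 psi = 21512 Pa; h = 21.2 in = 0.5385 m; g = 9.810 m/s².
ρ = 4072 kg/m³
4072 kg/m³ × (1 g/cm³ / 1000 kg/m³) = 4.072 g/cm³

4.07 g/cm³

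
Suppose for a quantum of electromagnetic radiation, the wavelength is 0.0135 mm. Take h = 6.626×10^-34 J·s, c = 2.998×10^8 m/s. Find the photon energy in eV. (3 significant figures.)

Directly: E = hc/λ.
λ = 0.0135 mm = 1.350×10^-5 m; h = 6.626×10^-34 J·s; c = 2.998×10^8 m/s.
E = 1.471×10^-20 J
1.471×10^-20 J × (1 eV / 1.602×10^-19 J) = 0.09184 eV

0.0918 eV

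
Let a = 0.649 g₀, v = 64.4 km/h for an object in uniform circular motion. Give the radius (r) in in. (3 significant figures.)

Rearranging a = v²/r for r: r = v²/a.
a = 0.649 g₀ = 6.365 m/s²; v = 64.4 km/h = 17.89 m/s.
r = 50.28 m
50.28 m × (1 in / 0.02540 m) = 1980 in

1980 in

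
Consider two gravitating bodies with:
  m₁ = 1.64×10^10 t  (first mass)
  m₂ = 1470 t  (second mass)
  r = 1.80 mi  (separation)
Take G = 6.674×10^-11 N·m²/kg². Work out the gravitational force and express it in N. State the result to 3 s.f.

Directly: F = Gm₁m₂/r².
m₁ = 1.64×10^10 t = 1.640×10^13 kg; m₂ = 1470 t = 1.470×10^6 kg; r = 1.80 mi = 2897 m; G = 6.674×10^-11 N·m²/kg².
F = 191.7 N  (the unit combination reduces to kg·m/s² = N)

192 N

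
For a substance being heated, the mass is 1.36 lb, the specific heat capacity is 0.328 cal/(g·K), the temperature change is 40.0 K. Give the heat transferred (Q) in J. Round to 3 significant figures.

33900 J

Directly: Q = mcΔT.
m = 1.36 lb = 0.6169 kg; c = 0.328 cal/(g·K) = 1372 J/(kg·K); ΔT = 40.0 K.
Q = 33863 J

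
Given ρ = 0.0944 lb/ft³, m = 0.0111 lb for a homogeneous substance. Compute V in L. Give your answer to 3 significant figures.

Solving ρ = m/V for V: V = m/ρ.
ρ = 0.0944 lb/ft³ = 1.512 kg/m³; m = 0.0111 lb = 0.005035 kg.
V = 0.003330 m³
0.003330 m³ × (1 L / 0.001000 m³) = 3.330 L

3.33 L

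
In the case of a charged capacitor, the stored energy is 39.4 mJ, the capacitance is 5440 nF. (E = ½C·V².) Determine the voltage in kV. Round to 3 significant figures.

0.120 kV

Rearranging: V = √(2E/C).
E = 39.4 mJ = 0.03940 J; C = 5440 nF = 5.440×10^-6 F.
V = 120.4 V
120.4 V × (1 kV / 1000 V) = 0.1204 kV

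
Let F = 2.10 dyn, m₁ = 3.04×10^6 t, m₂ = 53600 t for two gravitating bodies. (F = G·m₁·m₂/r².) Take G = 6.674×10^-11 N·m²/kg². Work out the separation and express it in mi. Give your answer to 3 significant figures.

447 mi

Rearranging F = G·m₁·m₂/r² for r: r = √(G·m₁m₂/F).
F = 2.10 dyn = 2.100×10^-5 N; m₁ = 3.04×10^6 t = 3.040×10^9 kg; m₂ = 53600 t = 5.360×10^7 kg; G = 6.674×10^-11 N·m²/kg².
r = 7.196×10^5 m
7.196×10^5 m × (1 mi / 1609 m) = 447.2 mi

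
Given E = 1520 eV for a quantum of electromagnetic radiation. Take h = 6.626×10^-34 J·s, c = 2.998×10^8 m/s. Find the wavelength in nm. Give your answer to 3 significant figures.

0.816 nm

Solving E = h·c/λ for λ: λ = hc/E.
E = 1520 eV = 2.435×10^-16 J; h = 6.626×10^-34 J·s; c = 2.998×10^8 m/s.
λ = 8.157×10^-10 m
8.157×10^-10 m × (1 nm / 1.000×10^-9 m) = 0.8157 nm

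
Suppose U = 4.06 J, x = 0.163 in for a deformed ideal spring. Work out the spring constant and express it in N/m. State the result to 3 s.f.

Solving U = ½k·x² for k: k = 2U/x².
U = 4.06 J; x = 0.163 in = 0.004140 m.
k = 4.737×10^5 N/m

4.74×10^5 N/m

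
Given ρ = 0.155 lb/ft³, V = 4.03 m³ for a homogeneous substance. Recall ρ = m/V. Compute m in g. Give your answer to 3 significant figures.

Rearranging ρ = m/V for m: m = ρV.
ρ = 0.155 lb/ft³ = 2.483 kg/m³; V = 4.03 m³.
m = 10.01 kg
10.01 kg × (1 g / 0.001000 kg) = 10006 g

10000 g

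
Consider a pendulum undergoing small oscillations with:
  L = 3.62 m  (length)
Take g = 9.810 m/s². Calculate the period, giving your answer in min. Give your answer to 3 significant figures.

0.0636 min

Directly: T = 2π√(L/g).
L = 3.62 m; g = 9.810 m/s².
T = 3.817 s
3.817 s × (1 min / 60.00 s) = 0.06361 min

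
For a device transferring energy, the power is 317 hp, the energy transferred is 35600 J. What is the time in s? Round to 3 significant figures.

Solving P = W/t for t: t = W/P.
P = 317 hp = 2.364×10^5 W; W = 35600 J.
t = 0.1506 s

0.151 s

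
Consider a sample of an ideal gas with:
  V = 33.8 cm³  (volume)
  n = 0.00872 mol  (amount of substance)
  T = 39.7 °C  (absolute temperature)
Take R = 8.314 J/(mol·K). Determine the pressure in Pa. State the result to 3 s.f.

P is given directly by: P = nRT/V.
V = 33.8 cm³ = 3.380×10^-5 m³; n = 0.00872 mol; T = 39.7 °C = 312.8 K; R = 8.314 J/(mol·K).
P = 6.710×10^5 Pa  (the unit combination reduces to kg/(m·s²) = Pa)

6.71×10^5 Pa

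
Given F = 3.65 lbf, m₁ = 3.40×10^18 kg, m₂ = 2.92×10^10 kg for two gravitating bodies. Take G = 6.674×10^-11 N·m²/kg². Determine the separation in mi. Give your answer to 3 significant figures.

3.97×10^5 mi

From Newton's law of gravitation: r = √(G·m₁m₂/F).
F = 3.65 lbf = 16.24 N; m₁ = 3.40×10^18 kg; m₂ = 2.92×10^10 kg; G = 6.674×10^-11 N·m²/kg².
r = 6.388×10^8 m
6.388×10^8 m × (1 mi / 1609 m) = 3.969×10^5 mi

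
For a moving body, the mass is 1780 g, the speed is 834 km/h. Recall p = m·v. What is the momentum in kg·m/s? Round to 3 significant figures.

412 kg·m/s

Directly: p = mv.
m = 1780 g = 1.780 kg; v = 834 km/h = 231.7 m/s.
p = 412.4 kg·m/s  (the unit combination reduces to kg·m/s = kg·m/s)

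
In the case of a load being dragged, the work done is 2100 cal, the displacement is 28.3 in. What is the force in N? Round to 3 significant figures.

12200 N

Rearranging: F = W/d.
W = 2100 cal = 8786 J; d = 28.3 in = 0.7188 m.
F = 12223 N  (the unit combination reduces to kg·m/s² = N)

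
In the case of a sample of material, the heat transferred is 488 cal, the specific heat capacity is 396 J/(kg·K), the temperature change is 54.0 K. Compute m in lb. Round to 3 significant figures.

Rearranging: m = Q/(c·ΔT).
Q = 488 cal = 2042 J; c = 396 J/(kg·K); ΔT = 54.0 K.
m = 0.09548 kg
0.09548 kg × (1 lb / 0.4536 kg) = 0.2105 lb

0.211 lb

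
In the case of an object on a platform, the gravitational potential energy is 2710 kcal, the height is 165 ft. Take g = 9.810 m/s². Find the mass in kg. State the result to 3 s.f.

23000 kg

Solving PE = m·g·h for m: m = PE/(g·h).
PE = 2710 kcal = 1.134×10^7 J; h = 165 ft = 50.29 m; g = 9.810 m/s².
m = 22982 kg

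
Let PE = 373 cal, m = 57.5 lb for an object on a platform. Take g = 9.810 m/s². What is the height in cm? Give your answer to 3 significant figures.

Solving PE = m·g·h for h: h = PE/(m·g).
PE = 373 cal = 1561 J; m = 57.5 lb = 26.08 kg; g = 9.810 m/s².
h = 6.100 m
6.100 m × (1 cm / 0.01000 m) = 610.0 cm

610 cm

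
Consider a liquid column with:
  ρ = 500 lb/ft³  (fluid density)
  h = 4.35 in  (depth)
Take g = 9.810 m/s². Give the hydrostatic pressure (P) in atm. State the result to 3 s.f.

Directly: P = ρgh.
ρ = 500 lb/ft³ = 8009 kg/m³; h = 4.35 in = 0.1105 m; g = 9.810 m/s².
P = 8681 Pa
8681 Pa × (1 atm / 1.013×10^5 Pa) = 0.08568 atm

0.0857 atm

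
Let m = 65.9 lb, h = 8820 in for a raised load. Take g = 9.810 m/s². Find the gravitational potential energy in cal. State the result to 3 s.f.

PE is given directly by: PE = mgh.
m = 65.9 lb = 29.89 kg; h = 8820 in = 224.0 m; g = 9.810 m/s².
PE = 65694 J  (the unit combination reduces to kg·m²/s² = J)
65694 J × (1 cal / 4.184 J) = 15701 cal

15700 cal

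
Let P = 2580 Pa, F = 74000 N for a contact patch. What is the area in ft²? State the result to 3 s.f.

Rearranging: A = F/P.
P = 2580 Pa; F = 74000 N.
A = 28.68 m²
28.68 m² × (1 ft² / 0.09290 m²) = 308.7 ft²

309 ft²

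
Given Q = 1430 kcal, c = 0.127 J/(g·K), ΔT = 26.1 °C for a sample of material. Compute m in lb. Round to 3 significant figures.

Rearranging: m = Q/(c·ΔT).
Q = 1430 kcal = 5.983×10^6 J; c = 0.127 J/(g·K) = 127.0 J/(kg·K); ΔT = 26.1 °C = 26.10 K.
m = 1805 kg
1805 kg × (1 lb / 0.4536 kg) = 3979 lb

3980 lb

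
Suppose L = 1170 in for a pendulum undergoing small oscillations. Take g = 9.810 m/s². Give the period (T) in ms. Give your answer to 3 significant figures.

10900 ms

Directly: T = 2π√(L/g).
L = 1170 in = 29.72 m; g = 9.810 m/s².
T = 10.94 s
10.94 s × (1 ms / 0.001000 s) = 10936 ms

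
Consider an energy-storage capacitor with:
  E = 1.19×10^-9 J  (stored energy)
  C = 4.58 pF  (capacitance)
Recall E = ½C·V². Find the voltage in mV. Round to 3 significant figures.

22800 mV

Rearranging E = ½C·V² for V: V = √(2E/C).
E = 1.19×10^-9 J; C = 4.58 pF = 4.580×10^-12 F.
V = 22.80 V  (the unit combination reduces to kg·m²/(A·s³) = V)
22.80 V × (1 mV / 0.001000 V) = 22796 mV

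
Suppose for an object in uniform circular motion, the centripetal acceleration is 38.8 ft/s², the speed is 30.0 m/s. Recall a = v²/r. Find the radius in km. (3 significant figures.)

0.0761 km

Solving a = v²/r for r: r = v²/a.
a = 38.8 ft/s² = 11.83 m/s²; v = 30.0 m/s.
r = 76.10 m
76.10 m × (1 km / 1000 m) = 0.07610 km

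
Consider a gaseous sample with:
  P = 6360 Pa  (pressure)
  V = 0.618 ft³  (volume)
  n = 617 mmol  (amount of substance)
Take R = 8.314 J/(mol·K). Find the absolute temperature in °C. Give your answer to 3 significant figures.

Rearranging PV = nRT for T: T = PV/(nR).
P = 6360 Pa; V = 0.618 ft³ = 0.01750 m³; n = 617 mmol = 0.6170 mol; R = 8.314 J/(mol·K).
T = 21.70 K
21.70 K − 273.15 = -251.5 °C

-251 °C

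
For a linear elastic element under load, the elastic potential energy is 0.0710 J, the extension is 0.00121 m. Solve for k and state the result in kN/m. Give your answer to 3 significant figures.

Solving U = ½k·x² for k: k = 2U/x².
U = 0.0710 J; x = 0.00121 m.
k = 96988 N/m
96988 N/m × (1 kN/m / 1000 N/m) = 96.99 kN/m

97.0 kN/m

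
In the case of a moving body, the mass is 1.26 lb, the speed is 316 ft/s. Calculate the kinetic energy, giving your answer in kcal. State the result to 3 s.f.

0.634 kcal

Directly: KE = ½mv².
m = 1.26 lb = 0.5715 kg; v = 316 ft/s = 96.32 m/s.
KE = 2651 J
2651 J × (1 kcal / 4184 J) = 0.6336 kcal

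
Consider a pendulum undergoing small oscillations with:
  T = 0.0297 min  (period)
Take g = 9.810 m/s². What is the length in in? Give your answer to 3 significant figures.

Solving T = 2π√(L/g) for L: L = g·(T/2π)².
T = 0.0297 min = 1.782 s; g = 9.810 m/s².
L = 0.7891 m
0.7891 m × (1 in / 0.02540 m) = 31.07 in

31.1 in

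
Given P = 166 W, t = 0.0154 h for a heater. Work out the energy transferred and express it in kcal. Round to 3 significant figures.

2.20 kcal

Rearranging P = W/t for W: W = P·t.
P = 166 W; t = 0.0154 h = 55.44 s.
W = 9203 J
9203 J × (1 kcal / 4184 J) = 2.200 kcal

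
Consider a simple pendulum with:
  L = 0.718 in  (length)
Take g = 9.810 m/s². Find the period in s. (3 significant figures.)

0.271 s

Directly: T = 2π√(L/g).
L = 0.718 in = 0.01824 m; g = 9.810 m/s².
T = 0.2709 s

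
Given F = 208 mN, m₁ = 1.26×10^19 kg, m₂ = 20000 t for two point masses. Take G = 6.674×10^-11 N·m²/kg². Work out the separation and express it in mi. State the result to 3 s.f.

1.77×10^5 mi

From Newton's law of gravitation: r = √(G·m₁m₂/F).
F = 208 mN = 0.2080 N; m₁ = 1.26×10^19 kg; m₂ = 20000 t = 2.000×10^7 kg; G = 6.674×10^-11 N·m²/kg².
r = 2.844×10^8 m
2.844×10^8 m × (1 mi / 1609 m) = 1.767×10^5 mi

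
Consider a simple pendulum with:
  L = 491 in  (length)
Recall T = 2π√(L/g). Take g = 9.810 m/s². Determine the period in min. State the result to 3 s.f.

0.118 min

Directly: T = 2π√(L/g).
L = 491 in = 12.47 m; g = 9.810 m/s².
T = 7.084 s
7.084 s × (1 min / 60.00 s) = 0.1181 min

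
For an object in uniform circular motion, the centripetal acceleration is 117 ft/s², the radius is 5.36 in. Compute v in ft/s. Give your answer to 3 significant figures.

Solving a = v²/r for v: v = √(a·r).
a = 117 ft/s² = 35.66 m/s²; r = 5.36 in = 0.1361 m.
v = 2.203 m/s
2.203 m/s × (1 ft/s / 0.3048 m/s) = 7.229 ft/s

7.23 ft/s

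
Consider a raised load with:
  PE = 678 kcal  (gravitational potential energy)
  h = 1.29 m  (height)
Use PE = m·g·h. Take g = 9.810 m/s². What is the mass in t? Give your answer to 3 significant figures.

Solving PE = m·g·h for m: m = PE/(g·h).
PE = 678 kcal = 2.837×10^6 J; h = 1.29 m; g = 9.810 m/s².
m = 2.242×10^5 kg
2.242×10^5 kg × (1 t / 1000 kg) = 224.2 t

224 t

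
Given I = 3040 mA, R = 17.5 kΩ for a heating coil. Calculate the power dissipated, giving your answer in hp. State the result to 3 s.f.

217 hp

Directly: P = I²R.
I = 3040 mA = 3.040 A; R = 17.5 kΩ = 17500 Ω.
P = 1.617×10^5 W
1.617×10^5 W × (1 hp / 745.7 W) = 216.9 hp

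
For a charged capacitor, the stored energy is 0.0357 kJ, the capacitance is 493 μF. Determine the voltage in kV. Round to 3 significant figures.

Rearranging E = ½C·V² for V: V = √(2E/C).
E = 0.0357 kJ = 35.70 J; C = 493 μF = 4.930×10^-4 F.
V = 380.6 V
380.6 V × (1 kV / 1000 V) = 0.3806 kV

0.381 kV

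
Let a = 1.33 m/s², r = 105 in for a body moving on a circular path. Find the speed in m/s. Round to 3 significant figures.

Rearranging: v = √(a·r).
a = 1.33 m/s²; r = 105 in = 2.667 m.
v = 1.883 m/s

1.88 m/s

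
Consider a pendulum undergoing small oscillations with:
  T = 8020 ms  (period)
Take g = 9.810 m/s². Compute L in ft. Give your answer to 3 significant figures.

Rearranging: L = g·(T/2π)².
T = 8020 ms = 8.020 s; g = 9.810 m/s².
L = 15.98 m
15.98 m × (1 ft / 0.3048 m) = 52.44 ft

52.4 ft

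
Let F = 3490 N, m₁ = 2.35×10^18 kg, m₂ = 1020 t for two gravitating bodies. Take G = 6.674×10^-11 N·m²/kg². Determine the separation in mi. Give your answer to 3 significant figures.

From Newton's law of gravitation: r = √(G·m₁m₂/F).
F = 3490 N; m₁ = 2.35×10^18 kg; m₂ = 1020 t = 1.020×10^6 kg; G = 6.674×10^-11 N·m²/kg².
r = 2.141×10^5 m
2.141×10^5 m × (1 mi / 1609 m) = 133.0 mi

133 mi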